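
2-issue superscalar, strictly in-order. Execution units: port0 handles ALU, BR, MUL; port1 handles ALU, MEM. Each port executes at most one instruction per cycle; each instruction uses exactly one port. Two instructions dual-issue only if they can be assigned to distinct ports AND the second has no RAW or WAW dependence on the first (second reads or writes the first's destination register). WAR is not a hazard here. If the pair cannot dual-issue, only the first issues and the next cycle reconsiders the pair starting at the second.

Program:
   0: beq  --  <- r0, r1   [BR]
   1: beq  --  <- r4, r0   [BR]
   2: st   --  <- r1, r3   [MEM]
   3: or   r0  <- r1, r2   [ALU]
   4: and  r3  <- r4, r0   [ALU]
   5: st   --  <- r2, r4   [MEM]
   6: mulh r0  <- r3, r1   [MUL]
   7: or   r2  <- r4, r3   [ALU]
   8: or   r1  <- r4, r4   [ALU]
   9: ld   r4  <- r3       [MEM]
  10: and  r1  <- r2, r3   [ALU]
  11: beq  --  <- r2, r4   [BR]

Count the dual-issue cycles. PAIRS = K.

[0] i0  beq  -- no-port BR/BR
[1] i1+i2  beq;st  -- dual
[2] i3  or  -- RAW r0
[3] i4+i5  and;st  -- dual
[4] i6+i7  mulh;or  -- dual
[5] i8+i9  or;ld  -- dual
[6] i10+i11  and;beq  -- dual

PAIRS = 5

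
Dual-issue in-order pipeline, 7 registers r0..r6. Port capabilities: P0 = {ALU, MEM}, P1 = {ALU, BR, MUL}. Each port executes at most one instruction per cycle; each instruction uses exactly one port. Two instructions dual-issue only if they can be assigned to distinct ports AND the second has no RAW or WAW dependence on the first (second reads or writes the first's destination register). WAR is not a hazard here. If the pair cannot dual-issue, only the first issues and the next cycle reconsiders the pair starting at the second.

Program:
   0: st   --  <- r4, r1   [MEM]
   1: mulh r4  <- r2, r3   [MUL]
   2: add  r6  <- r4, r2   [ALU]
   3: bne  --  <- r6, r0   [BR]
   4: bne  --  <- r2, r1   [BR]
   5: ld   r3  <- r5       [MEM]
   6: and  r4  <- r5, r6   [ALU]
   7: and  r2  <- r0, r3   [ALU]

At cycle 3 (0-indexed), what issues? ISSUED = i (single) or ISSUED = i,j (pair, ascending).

c0: i0/i1 st.MEM mulh.MUL  2-wide
c1: i2 add.ALU  RAW r6
c2: i3 bne.BR  no-port BR/BR
c3: i4/i5 bne.BR ld.MEM  2-wide
c4: i6/i7 and.ALU and.ALU  2-wide

ISSUED = 4,5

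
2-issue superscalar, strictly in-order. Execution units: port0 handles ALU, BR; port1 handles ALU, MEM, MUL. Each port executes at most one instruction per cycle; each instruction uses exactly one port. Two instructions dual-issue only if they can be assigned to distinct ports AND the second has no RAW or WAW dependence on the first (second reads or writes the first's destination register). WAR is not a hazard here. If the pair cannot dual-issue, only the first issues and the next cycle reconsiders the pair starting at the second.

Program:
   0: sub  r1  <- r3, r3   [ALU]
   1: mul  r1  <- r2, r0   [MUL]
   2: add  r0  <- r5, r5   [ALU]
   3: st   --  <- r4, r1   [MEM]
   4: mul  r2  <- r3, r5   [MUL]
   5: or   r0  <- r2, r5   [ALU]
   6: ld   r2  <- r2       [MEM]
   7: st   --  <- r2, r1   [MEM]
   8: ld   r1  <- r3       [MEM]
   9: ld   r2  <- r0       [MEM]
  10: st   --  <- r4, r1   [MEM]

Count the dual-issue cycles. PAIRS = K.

0. sub @i0  | WAW r1
1. mul+add @i1/i2  | pair
2. st @i3  | no-port MEM/MUL
3. mul @i4  | RAW r2
4. or+ld @i5/i6  | pair
5. st @i7  | no-port MEM/MEM
6. ld @i8  | no-port MEM/MEM
7. ld @i9  | no-port MEM/MEM
8. st @i10  | tail

PAIRS = 2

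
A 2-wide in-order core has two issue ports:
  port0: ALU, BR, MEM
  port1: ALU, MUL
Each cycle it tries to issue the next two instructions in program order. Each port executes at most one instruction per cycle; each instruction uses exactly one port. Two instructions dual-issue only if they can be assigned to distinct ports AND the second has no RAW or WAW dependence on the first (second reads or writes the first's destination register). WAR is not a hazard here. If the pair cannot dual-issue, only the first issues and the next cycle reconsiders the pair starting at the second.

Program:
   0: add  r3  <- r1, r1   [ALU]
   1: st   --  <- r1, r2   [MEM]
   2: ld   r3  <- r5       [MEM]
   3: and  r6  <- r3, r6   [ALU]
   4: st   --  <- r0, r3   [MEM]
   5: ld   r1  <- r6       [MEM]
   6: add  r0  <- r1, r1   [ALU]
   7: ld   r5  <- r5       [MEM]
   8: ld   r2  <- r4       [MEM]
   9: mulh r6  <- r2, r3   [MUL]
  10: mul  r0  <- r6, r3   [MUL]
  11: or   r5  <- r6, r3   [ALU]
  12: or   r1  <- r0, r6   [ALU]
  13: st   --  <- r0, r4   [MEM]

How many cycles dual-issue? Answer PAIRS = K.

PAIRS = 5

t=0 i0+i1:add;st ; pair
t=1 i2:ld ; RAW r3
t=2 i3+i4:and;st ; pair
t=3 i5:ld ; RAW r1
t=4 i6+i7:add;ld ; pair
t=5 i8:ld ; RAW r2
t=6 i9:mulh ; no-port MUL/MUL
t=7 i10+i11:mul;or ; pair
t=8 i12+i13:or;st ; pair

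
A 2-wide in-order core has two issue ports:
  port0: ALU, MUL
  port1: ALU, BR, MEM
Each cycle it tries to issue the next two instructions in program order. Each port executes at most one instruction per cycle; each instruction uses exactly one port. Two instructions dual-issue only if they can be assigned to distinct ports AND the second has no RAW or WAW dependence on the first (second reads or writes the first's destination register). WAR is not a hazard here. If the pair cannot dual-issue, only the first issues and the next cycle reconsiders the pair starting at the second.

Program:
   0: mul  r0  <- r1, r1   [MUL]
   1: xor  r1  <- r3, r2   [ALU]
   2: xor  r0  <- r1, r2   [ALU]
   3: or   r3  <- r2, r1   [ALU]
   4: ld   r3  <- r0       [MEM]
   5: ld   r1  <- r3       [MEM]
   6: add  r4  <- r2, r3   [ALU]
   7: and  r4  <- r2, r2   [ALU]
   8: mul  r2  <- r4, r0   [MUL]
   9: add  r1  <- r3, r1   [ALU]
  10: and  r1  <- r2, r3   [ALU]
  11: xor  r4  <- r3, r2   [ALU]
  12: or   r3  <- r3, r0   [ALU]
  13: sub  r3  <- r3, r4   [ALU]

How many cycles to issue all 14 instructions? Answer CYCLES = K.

CYCLES = 9

  cy0 -> i0&i1 (mul/xor) dual
  cy1 -> i2&i3 (xor/or) dual
  cy2 -> i4 (ld) no-port MEM/MEM
  cy3 -> i5&i6 (ld/add) dual
  cy4 -> i7 (and) RAW r4
  cy5 -> i8&i9 (mul/add) dual
  cy6 -> i10&i11 (and/xor) dual
  cy7 -> i12 (or) RAW+WAW r3
  cy8 -> i13 (sub) tail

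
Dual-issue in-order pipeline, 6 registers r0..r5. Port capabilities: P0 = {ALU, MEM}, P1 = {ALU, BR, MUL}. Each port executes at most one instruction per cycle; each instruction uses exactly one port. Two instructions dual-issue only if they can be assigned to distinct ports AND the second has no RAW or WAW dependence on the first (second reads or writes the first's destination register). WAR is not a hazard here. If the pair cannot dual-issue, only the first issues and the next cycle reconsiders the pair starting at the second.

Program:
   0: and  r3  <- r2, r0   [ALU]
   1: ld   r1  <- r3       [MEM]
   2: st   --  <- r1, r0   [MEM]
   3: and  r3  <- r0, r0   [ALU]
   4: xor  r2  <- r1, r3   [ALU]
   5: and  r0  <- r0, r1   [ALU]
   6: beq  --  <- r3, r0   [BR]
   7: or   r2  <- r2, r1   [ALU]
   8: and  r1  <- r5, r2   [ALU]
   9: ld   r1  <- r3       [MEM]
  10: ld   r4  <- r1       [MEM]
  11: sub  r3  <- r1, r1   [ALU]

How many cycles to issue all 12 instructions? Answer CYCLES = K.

  cy0 -> i0 (and) RAW r3
  cy1 -> i1 (ld) no-port MEM/MEM
  cy2 -> i2/i3 (st;and) dual
  cy3 -> i4/i5 (xor;and) dual
  cy4 -> i6/i7 (beq;or) dual
  cy5 -> i8 (and) WAW r1
  cy6 -> i9 (ld) no-port MEM/MEM
  cy7 -> i10/i11 (ld;sub) dual

CYCLES = 8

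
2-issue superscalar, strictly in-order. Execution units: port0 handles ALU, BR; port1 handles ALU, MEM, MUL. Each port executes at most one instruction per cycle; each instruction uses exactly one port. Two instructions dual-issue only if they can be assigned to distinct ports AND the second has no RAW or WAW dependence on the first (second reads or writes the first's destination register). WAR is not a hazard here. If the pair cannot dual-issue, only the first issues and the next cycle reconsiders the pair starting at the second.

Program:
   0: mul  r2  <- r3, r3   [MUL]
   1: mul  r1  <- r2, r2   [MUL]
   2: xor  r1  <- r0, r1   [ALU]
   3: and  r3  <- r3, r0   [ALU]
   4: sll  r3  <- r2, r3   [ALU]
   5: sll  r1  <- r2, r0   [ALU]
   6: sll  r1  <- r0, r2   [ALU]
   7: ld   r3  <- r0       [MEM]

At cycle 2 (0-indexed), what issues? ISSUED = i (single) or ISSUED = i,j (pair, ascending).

ISSUED = 2,3

t=0 i0:mul.MUL ; no-port MUL/MUL
t=1 i1:mul.MUL ; RAW+WAW r1
t=2 i2/i3:xor.ALU/and.ALU ; 2-wide
t=3 i4/i5:sll.ALU/sll.ALU ; 2-wide
t=4 i6/i7:sll.ALU/ld.MEM ; 2-wide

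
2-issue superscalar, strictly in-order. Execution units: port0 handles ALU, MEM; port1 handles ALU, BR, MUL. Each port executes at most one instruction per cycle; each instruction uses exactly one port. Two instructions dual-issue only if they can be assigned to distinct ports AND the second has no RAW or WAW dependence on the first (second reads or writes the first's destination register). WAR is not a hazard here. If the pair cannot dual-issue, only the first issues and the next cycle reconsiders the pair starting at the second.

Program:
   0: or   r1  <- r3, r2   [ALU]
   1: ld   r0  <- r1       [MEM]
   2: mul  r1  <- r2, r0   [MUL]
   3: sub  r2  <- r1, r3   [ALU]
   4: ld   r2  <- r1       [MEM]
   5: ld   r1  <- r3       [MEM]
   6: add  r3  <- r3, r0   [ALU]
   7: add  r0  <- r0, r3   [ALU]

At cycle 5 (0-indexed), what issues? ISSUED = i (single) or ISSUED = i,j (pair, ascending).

#0 head=0: or.ALU i0 RAW r1
#1 head=1: ld.MEM i1 RAW r0
#2 head=2: mul.MUL i2 RAW r1
#3 head=3: sub.ALU i3 WAW r2
#4 head=4: ld.MEM i4 no-port MEM/MEM
#5 head=5: ld.MEM/add.ALU i5&i6 2-wide
#6 head=7: add.ALU i7 tail

ISSUED = 5,6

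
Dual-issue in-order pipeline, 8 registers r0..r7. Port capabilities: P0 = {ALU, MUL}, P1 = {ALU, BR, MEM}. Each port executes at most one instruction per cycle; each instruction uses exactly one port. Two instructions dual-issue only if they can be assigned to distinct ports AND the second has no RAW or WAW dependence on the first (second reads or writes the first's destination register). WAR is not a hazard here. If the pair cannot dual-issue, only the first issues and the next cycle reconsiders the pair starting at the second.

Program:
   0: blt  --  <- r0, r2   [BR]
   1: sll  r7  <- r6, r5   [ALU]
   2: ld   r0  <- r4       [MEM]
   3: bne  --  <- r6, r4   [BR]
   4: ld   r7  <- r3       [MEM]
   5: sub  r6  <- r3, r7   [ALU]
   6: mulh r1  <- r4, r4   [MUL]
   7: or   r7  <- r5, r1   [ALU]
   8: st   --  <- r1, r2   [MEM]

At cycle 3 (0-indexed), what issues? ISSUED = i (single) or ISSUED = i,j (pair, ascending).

t=0 i0,i1:blt.BR sll.ALU ; pair
t=1 i2:ld.MEM ; no-port MEM/BR
t=2 i3:bne.BR ; no-port BR/MEM
t=3 i4:ld.MEM ; RAW r7
t=4 i5,i6:sub.ALU mulh.MUL ; pair
t=5 i7,i8:or.ALU st.MEM ; pair

ISSUED = 4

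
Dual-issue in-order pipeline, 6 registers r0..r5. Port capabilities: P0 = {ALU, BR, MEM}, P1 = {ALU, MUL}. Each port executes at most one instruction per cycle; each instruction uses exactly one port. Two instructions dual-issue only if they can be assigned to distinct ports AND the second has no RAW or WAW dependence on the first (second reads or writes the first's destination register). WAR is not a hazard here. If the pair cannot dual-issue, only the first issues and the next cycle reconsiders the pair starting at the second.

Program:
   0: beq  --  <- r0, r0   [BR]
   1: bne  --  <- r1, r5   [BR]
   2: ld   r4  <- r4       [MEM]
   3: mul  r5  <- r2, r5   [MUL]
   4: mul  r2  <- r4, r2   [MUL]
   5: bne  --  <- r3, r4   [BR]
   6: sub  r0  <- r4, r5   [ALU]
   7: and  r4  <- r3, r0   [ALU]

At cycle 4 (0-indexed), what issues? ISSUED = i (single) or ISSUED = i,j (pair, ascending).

ISSUED = 6

  cy0 -> i0 (beq.BR) no-port BR/BR
  cy1 -> i1 (bne.BR) no-port BR/MEM
  cy2 -> i2&i3 (ld.MEM+mul.MUL) dual
  cy3 -> i4&i5 (mul.MUL+bne.BR) dual
  cy4 -> i6 (sub.ALU) RAW r0
  cy5 -> i7 (and.ALU) tail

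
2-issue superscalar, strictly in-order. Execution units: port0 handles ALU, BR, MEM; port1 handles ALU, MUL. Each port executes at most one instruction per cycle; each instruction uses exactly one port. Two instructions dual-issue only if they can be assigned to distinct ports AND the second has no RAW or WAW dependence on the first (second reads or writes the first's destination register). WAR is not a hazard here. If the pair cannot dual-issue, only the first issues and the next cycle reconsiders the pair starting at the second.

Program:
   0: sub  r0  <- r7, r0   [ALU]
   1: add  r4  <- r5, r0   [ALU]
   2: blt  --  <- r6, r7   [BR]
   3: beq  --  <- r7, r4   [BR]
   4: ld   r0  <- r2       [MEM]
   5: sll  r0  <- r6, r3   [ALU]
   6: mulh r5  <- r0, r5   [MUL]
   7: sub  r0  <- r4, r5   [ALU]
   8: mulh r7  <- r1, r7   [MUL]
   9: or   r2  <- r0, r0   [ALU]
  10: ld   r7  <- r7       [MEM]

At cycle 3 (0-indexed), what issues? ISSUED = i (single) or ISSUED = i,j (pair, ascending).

ISSUED = 4

  cy0 -> i0 (sub.ALU) RAW r0
  cy1 -> i1&i2 (add.ALU;blt.BR) 2-wide
  cy2 -> i3 (beq.BR) no-port BR/MEM
  cy3 -> i4 (ld.MEM) WAW r0
  cy4 -> i5 (sll.ALU) RAW r0
  cy5 -> i6 (mulh.MUL) RAW r5
  cy6 -> i7&i8 (sub.ALU;mulh.MUL) 2-wide
  cy7 -> i9&i10 (or.ALU;ld.MEM) 2-wide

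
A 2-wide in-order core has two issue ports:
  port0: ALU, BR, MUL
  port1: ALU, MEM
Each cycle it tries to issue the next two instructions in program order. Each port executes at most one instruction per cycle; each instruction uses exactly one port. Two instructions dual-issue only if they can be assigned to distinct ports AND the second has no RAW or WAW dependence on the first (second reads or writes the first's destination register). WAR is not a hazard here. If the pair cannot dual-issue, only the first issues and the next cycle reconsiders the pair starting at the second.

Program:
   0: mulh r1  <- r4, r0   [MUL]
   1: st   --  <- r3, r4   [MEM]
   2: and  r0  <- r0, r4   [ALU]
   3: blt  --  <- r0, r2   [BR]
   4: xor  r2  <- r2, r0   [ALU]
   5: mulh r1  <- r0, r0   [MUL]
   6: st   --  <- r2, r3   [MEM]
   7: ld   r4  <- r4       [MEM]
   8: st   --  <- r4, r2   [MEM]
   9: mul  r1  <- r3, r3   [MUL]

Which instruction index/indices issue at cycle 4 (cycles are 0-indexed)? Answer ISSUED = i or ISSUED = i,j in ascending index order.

c0: i0/i1 mulh.MUL+st.MEM  dual
c1: i2 and.ALU  RAW r0
c2: i3/i4 blt.BR+xor.ALU  dual
c3: i5/i6 mulh.MUL+st.MEM  dual
c4: i7 ld.MEM  no-port MEM/MEM
c5: i8/i9 st.MEM+mul.MUL  dual

ISSUED = 7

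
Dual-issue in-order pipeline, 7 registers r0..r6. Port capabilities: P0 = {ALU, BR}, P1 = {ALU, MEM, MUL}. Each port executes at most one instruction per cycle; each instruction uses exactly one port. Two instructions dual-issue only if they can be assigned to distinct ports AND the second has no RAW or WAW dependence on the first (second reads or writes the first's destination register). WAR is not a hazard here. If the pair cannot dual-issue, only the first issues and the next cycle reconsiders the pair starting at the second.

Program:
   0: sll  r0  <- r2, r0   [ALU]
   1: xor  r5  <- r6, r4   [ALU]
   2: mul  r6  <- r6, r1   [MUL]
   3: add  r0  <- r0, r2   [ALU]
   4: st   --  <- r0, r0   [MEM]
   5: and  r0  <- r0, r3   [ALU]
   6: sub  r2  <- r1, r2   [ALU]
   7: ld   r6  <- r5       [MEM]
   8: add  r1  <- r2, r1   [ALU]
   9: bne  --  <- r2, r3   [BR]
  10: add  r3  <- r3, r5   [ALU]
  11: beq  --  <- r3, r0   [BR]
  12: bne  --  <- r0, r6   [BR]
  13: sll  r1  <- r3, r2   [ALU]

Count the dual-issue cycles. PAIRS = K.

PAIRS = 6

[0] i0&i1  sll/xor  -- 2-wide
[1] i2&i3  mul/add  -- 2-wide
[2] i4&i5  st/and  -- 2-wide
[3] i6&i7  sub/ld  -- 2-wide
[4] i8&i9  add/bne  -- 2-wide
[5] i10  add  -- RAW r3
[6] i11  beq  -- no-port BR/BR
[7] i12&i13  bne/sll  -- 2-wide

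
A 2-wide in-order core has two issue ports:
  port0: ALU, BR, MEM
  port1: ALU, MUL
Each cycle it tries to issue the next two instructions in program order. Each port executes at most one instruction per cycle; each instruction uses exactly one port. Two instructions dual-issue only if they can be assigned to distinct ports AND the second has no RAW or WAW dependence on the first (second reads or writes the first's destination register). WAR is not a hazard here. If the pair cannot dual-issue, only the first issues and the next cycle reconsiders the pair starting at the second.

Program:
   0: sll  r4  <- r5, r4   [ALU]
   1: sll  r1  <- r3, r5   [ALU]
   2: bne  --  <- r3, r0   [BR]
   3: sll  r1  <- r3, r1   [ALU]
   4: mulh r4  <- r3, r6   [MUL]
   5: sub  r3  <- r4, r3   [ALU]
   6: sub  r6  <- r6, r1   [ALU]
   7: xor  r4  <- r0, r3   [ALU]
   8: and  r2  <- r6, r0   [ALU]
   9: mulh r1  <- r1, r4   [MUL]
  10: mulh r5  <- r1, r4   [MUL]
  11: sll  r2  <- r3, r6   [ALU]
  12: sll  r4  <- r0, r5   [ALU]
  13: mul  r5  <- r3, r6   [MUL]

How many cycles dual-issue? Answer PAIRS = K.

PAIRS = 6

c0: i0&i1 sll sll  dual
c1: i2&i3 bne sll  dual
c2: i4 mulh  RAW r4
c3: i5&i6 sub sub  dual
c4: i7&i8 xor and  dual
c5: i9 mulh  no-port MUL/MUL
c6: i10&i11 mulh sll  dual
c7: i12&i13 sll mul  dual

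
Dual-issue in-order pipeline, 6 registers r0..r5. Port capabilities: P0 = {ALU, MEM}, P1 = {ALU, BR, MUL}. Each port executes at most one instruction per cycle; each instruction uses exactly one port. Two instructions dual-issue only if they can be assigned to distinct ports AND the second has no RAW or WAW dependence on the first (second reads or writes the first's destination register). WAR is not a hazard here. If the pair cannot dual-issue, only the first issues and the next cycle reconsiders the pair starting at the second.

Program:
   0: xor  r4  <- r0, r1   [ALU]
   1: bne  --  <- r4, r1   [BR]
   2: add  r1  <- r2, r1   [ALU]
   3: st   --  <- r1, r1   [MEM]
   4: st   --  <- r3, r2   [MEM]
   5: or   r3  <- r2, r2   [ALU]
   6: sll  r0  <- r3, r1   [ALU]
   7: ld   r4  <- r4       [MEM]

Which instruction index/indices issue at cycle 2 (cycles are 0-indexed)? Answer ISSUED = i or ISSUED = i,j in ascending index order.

[0] i0  xor  -- RAW r4
[1] i1&i2  bne/add  -- pair
[2] i3  st  -- no-port MEM/MEM
[3] i4&i5  st/or  -- pair
[4] i6&i7  sll/ld  -- pair

ISSUED = 3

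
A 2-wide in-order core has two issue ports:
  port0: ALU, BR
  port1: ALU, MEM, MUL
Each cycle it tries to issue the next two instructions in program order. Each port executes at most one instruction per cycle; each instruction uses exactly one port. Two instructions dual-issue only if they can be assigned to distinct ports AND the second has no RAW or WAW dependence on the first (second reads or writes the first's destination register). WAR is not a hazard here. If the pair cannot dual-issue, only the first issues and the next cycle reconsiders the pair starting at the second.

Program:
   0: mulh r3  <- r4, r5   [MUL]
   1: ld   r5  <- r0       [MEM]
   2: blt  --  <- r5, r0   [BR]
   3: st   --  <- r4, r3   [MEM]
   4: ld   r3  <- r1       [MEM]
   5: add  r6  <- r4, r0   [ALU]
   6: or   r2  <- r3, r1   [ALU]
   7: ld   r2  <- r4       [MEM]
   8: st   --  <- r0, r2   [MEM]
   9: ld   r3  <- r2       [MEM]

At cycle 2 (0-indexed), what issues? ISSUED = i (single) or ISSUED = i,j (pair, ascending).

ISSUED = 2,3

t=0 i0:mulh.MUL ; no-port MUL/MEM
t=1 i1:ld.MEM ; RAW r5
t=2 i2&i3:blt.BR+st.MEM ; dual
t=3 i4&i5:ld.MEM+add.ALU ; dual
t=4 i6:or.ALU ; WAW r2
t=5 i7:ld.MEM ; no-port MEM/MEM
t=6 i8:st.MEM ; no-port MEM/MEM
t=7 i9:ld.MEM ; tail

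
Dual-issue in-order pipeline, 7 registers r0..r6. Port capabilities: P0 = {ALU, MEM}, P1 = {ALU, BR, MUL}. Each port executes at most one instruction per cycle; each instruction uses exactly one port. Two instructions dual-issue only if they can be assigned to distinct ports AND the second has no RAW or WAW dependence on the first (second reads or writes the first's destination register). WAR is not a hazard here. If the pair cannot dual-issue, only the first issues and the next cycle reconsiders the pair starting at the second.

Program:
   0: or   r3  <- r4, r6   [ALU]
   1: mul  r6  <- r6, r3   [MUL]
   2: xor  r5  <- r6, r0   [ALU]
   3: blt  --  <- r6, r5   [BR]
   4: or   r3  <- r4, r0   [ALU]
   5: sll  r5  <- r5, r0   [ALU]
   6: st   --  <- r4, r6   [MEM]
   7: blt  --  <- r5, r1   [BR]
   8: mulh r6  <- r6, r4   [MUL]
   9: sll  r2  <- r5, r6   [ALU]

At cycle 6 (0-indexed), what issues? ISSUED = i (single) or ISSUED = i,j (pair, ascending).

ISSUED = 8

  cy0 -> i0 (or) RAW r3
  cy1 -> i1 (mul) RAW r6
  cy2 -> i2 (xor) RAW r5
  cy3 -> i3&i4 (blt/or) dual
  cy4 -> i5&i6 (sll/st) dual
  cy5 -> i7 (blt) no-port BR/MUL
  cy6 -> i8 (mulh) RAW r6
  cy7 -> i9 (sll) tail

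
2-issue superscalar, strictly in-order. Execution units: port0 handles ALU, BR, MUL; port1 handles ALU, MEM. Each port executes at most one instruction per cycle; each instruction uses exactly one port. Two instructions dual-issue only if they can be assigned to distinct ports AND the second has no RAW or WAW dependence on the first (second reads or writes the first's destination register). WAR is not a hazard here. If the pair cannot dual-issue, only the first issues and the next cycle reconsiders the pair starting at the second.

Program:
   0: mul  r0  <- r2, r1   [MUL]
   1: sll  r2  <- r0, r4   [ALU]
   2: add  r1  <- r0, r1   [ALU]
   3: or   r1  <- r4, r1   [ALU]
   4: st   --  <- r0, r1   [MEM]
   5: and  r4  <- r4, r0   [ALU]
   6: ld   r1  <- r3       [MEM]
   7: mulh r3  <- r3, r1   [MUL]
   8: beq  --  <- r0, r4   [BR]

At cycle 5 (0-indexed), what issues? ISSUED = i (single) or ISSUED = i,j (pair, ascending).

ISSUED = 7

0. mul.MUL @i0  | RAW r0
1. sll.ALU+add.ALU @i1,i2  | pair
2. or.ALU @i3  | RAW r1
3. st.MEM+and.ALU @i4,i5  | pair
4. ld.MEM @i6  | RAW r1
5. mulh.MUL @i7  | no-port MUL/BR
6. beq.BR @i8  | tail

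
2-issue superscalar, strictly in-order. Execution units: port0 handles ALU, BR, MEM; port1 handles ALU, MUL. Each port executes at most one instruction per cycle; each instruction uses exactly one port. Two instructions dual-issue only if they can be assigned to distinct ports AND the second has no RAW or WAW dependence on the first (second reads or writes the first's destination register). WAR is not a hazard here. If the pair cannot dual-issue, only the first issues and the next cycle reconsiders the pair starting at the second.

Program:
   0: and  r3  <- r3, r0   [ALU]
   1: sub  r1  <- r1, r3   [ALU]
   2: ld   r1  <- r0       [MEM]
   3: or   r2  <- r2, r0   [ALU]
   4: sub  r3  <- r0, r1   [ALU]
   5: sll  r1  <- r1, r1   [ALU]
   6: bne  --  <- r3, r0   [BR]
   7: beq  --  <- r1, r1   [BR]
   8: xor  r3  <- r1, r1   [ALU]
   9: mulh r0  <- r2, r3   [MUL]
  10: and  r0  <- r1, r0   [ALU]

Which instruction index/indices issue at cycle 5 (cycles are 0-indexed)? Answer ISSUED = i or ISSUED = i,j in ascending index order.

ISSUED = 7,8

[0] i0  and.ALU  -- RAW r3
[1] i1  sub.ALU  -- WAW r1
[2] i2,i3  ld.MEM/or.ALU  -- dual
[3] i4,i5  sub.ALU/sll.ALU  -- dual
[4] i6  bne.BR  -- no-port BR/BR
[5] i7,i8  beq.BR/xor.ALU  -- dual
[6] i9  mulh.MUL  -- RAW+WAW r0
[7] i10  and.ALU  -- tail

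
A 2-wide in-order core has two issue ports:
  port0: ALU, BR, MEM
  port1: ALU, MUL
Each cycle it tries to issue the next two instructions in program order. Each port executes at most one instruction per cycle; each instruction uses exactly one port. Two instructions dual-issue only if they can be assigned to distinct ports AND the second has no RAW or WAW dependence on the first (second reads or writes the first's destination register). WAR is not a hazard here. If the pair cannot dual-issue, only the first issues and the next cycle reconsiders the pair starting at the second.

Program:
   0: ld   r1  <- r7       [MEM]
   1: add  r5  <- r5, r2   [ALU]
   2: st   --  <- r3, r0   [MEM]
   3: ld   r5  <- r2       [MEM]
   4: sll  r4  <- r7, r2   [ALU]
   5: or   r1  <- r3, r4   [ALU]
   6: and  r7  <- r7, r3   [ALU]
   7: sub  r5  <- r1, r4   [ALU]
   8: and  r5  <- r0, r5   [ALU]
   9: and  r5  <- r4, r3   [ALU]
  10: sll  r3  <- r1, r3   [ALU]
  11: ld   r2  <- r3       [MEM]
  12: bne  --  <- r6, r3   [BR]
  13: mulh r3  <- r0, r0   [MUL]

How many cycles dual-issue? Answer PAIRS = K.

[0] i0+i1  ld.MEM/add.ALU  -- dual
[1] i2  st.MEM  -- no-port MEM/MEM
[2] i3+i4  ld.MEM/sll.ALU  -- dual
[3] i5+i6  or.ALU/and.ALU  -- dual
[4] i7  sub.ALU  -- RAW+WAW r5
[5] i8  and.ALU  -- WAW r5
[6] i9+i10  and.ALU/sll.ALU  -- dual
[7] i11  ld.MEM  -- no-port MEM/BR
[8] i12+i13  bne.BR/mulh.MUL  -- dual

PAIRS = 5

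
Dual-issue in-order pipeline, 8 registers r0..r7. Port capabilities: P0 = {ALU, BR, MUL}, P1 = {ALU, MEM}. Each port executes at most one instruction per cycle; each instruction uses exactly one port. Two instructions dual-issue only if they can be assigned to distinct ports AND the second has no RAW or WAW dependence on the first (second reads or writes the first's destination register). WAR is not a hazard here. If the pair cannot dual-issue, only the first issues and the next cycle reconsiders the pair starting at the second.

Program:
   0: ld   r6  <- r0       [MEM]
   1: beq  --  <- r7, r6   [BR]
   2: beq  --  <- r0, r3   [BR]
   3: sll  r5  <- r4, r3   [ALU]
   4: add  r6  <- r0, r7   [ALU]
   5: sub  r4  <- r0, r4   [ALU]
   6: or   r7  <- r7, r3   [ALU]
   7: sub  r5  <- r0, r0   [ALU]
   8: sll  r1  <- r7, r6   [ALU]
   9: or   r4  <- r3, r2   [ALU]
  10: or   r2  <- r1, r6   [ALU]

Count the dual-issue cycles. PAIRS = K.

c0: i0 ld.MEM  RAW r6
c1: i1 beq.BR  no-port BR/BR
c2: i2&i3 beq.BR sll.ALU  2-wide
c3: i4&i5 add.ALU sub.ALU  2-wide
c4: i6&i7 or.ALU sub.ALU  2-wide
c5: i8&i9 sll.ALU or.ALU  2-wide
c6: i10 or.ALU  tail

PAIRS = 4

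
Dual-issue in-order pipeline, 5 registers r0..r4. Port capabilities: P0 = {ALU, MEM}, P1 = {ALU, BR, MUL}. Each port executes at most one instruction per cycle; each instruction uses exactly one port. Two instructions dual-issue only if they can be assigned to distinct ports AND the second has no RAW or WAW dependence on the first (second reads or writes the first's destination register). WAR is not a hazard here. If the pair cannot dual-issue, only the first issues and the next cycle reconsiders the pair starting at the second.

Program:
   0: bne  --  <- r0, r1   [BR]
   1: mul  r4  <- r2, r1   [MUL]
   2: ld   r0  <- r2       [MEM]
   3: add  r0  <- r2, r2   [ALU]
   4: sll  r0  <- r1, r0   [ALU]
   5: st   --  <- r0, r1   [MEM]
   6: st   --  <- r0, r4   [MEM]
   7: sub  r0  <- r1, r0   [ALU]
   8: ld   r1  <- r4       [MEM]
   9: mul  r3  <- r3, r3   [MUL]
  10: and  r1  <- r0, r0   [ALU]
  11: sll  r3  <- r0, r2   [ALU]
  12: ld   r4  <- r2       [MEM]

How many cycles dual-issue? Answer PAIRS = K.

#0 head=0: bne.BR i0 no-port BR/MUL
#1 head=1: mul.MUL;ld.MEM i1&i2 2-wide
#2 head=3: add.ALU i3 RAW+WAW r0
#3 head=4: sll.ALU i4 RAW r0
#4 head=5: st.MEM i5 no-port MEM/MEM
#5 head=6: st.MEM;sub.ALU i6&i7 2-wide
#6 head=8: ld.MEM;mul.MUL i8&i9 2-wide
#7 head=10: and.ALU;sll.ALU i10&i11 2-wide
#8 head=12: ld.MEM i12 tail

PAIRS = 4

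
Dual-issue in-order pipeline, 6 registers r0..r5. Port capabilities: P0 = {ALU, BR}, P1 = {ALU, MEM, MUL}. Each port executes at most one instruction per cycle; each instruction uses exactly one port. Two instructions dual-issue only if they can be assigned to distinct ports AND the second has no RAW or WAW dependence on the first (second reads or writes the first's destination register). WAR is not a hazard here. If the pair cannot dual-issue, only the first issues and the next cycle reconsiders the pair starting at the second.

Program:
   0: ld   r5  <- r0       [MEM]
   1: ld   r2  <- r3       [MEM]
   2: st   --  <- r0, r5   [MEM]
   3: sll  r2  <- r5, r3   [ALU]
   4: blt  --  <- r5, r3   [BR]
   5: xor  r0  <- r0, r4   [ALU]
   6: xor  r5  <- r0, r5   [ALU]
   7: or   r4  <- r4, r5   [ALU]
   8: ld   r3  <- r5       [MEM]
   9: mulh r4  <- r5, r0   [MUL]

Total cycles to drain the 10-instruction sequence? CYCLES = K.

[0] i0  ld  -- no-port MEM/MEM
[1] i1  ld  -- no-port MEM/MEM
[2] i2,i3  st/sll  -- dual
[3] i4,i5  blt/xor  -- dual
[4] i6  xor  -- RAW r5
[5] i7,i8  or/ld  -- dual
[6] i9  mulh  -- tail

CYCLES = 7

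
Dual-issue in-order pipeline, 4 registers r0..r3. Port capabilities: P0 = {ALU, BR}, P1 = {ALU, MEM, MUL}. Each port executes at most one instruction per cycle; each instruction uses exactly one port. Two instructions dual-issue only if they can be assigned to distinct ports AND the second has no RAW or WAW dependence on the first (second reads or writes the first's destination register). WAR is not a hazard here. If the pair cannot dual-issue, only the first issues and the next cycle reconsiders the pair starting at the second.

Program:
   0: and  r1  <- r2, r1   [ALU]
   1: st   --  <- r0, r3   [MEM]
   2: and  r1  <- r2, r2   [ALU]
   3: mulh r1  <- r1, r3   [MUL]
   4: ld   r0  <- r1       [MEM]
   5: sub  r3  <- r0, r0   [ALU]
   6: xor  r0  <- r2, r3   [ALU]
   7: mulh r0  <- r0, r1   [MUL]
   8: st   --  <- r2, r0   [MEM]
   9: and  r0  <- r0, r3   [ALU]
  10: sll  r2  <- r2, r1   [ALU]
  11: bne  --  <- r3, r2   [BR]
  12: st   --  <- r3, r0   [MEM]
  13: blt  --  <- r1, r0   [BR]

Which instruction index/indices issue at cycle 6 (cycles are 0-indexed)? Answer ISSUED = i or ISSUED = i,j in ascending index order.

0. and.ALU/st.MEM @i0,i1  | dual
1. and.ALU @i2  | RAW+WAW r1
2. mulh.MUL @i3  | no-port MUL/MEM
3. ld.MEM @i4  | RAW r0
4. sub.ALU @i5  | RAW r3
5. xor.ALU @i6  | RAW+WAW r0
6. mulh.MUL @i7  | no-port MUL/MEM
7. st.MEM/and.ALU @i8,i9  | dual
8. sll.ALU @i10  | RAW r2
9. bne.BR/st.MEM @i11,i12  | dual
10. blt.BR @i13  | tail

ISSUED = 7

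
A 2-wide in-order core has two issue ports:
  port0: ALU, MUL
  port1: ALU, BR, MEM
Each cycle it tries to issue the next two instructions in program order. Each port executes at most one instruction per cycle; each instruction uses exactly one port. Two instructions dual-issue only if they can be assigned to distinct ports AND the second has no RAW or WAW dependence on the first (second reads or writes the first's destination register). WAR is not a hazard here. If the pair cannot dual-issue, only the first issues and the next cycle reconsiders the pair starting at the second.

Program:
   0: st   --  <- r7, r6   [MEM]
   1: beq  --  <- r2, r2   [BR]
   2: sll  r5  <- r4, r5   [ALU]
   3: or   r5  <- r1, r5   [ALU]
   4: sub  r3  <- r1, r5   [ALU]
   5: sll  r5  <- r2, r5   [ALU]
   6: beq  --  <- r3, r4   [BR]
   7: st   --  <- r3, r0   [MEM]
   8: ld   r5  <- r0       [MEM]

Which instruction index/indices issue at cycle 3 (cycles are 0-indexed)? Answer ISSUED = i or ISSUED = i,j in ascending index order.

0. st @i0  | no-port MEM/BR
1. beq/sll @i1,i2  | pair
2. or @i3  | RAW r5
3. sub/sll @i4,i5  | pair
4. beq @i6  | no-port BR/MEM
5. st @i7  | no-port MEM/MEM
6. ld @i8  | tail

ISSUED = 4,5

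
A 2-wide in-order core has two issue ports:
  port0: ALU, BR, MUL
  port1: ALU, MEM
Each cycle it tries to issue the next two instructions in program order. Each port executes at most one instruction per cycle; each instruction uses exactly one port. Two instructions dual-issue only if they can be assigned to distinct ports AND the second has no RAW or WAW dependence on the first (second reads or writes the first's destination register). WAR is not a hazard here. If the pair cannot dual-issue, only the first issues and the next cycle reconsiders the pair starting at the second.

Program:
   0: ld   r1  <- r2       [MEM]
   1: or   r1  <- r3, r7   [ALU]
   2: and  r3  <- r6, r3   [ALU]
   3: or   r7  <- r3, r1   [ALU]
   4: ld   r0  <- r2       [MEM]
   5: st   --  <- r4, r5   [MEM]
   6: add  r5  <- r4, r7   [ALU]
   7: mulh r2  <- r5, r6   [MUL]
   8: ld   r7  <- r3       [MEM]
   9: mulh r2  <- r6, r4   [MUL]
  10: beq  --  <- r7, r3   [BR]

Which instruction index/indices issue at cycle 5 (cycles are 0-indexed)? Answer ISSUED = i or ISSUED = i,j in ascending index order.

t=0 i0:ld ; WAW r1
t=1 i1,i2:or and ; 2-wide
t=2 i3,i4:or ld ; 2-wide
t=3 i5,i6:st add ; 2-wide
t=4 i7,i8:mulh ld ; 2-wide
t=5 i9:mulh ; no-port MUL/BR
t=6 i10:beq ; tail

ISSUED = 9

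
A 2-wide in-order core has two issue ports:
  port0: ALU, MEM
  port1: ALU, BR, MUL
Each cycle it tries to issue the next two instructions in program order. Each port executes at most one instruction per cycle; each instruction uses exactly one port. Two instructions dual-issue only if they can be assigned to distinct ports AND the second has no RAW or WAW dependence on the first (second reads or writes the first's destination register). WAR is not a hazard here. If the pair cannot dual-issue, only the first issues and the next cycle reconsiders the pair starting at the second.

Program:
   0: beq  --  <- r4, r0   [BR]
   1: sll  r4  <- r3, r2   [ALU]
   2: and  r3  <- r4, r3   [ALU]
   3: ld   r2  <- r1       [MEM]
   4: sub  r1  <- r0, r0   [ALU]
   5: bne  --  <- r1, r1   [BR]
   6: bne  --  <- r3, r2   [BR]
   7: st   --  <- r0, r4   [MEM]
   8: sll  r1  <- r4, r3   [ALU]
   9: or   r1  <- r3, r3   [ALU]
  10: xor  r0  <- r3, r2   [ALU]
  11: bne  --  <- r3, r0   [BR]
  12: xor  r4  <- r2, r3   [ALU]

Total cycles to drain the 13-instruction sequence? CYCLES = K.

CYCLES = 8

t=0 i0,i1:beq.BR;sll.ALU ; 2-wide
t=1 i2,i3:and.ALU;ld.MEM ; 2-wide
t=2 i4:sub.ALU ; RAW r1
t=3 i5:bne.BR ; no-port BR/BR
t=4 i6,i7:bne.BR;st.MEM ; 2-wide
t=5 i8:sll.ALU ; WAW r1
t=6 i9,i10:or.ALU;xor.ALU ; 2-wide
t=7 i11,i12:bne.BR;xor.ALU ; 2-wide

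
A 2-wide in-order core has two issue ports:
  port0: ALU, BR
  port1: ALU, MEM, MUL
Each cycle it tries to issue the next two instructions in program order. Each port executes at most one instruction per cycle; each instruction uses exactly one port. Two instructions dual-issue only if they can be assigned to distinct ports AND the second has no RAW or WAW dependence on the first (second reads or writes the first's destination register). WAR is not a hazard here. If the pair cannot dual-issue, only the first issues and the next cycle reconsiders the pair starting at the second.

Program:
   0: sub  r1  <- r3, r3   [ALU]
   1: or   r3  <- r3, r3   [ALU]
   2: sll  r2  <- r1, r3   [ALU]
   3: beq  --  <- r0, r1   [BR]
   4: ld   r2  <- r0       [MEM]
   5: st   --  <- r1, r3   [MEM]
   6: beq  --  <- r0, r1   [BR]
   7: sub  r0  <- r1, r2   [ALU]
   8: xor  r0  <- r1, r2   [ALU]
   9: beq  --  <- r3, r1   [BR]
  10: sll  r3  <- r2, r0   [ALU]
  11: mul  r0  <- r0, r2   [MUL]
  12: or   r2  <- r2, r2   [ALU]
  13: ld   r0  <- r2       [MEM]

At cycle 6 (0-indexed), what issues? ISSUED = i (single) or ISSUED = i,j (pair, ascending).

0. sub or @i0+i1  | dual
1. sll beq @i2+i3  | dual
2. ld @i4  | no-port MEM/MEM
3. st beq @i5+i6  | dual
4. sub @i7  | WAW r0
5. xor beq @i8+i9  | dual
6. sll mul @i10+i11  | dual
7. or @i12  | RAW r2
8. ld @i13  | tail

ISSUED = 10,11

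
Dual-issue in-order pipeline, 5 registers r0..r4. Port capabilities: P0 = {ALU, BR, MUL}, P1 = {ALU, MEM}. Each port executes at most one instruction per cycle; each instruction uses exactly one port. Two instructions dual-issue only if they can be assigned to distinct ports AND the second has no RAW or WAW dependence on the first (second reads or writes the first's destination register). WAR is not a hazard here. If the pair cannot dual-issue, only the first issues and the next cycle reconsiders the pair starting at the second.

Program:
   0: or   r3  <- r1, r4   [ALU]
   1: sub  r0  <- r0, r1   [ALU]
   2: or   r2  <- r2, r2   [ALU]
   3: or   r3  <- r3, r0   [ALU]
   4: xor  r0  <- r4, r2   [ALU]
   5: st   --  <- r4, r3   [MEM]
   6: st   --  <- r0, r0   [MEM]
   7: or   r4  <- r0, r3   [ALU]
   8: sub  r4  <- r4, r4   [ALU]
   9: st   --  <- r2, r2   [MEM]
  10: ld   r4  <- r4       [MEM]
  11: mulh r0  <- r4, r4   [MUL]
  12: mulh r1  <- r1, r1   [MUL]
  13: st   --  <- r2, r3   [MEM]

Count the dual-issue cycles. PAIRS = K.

PAIRS = 6

  cy0 -> i0+i1 (or.ALU/sub.ALU) pair
  cy1 -> i2+i3 (or.ALU/or.ALU) pair
  cy2 -> i4+i5 (xor.ALU/st.MEM) pair
  cy3 -> i6+i7 (st.MEM/or.ALU) pair
  cy4 -> i8+i9 (sub.ALU/st.MEM) pair
  cy5 -> i10 (ld.MEM) RAW r4
  cy6 -> i11 (mulh.MUL) no-port MUL/MUL
  cy7 -> i12+i13 (mulh.MUL/st.MEM) pair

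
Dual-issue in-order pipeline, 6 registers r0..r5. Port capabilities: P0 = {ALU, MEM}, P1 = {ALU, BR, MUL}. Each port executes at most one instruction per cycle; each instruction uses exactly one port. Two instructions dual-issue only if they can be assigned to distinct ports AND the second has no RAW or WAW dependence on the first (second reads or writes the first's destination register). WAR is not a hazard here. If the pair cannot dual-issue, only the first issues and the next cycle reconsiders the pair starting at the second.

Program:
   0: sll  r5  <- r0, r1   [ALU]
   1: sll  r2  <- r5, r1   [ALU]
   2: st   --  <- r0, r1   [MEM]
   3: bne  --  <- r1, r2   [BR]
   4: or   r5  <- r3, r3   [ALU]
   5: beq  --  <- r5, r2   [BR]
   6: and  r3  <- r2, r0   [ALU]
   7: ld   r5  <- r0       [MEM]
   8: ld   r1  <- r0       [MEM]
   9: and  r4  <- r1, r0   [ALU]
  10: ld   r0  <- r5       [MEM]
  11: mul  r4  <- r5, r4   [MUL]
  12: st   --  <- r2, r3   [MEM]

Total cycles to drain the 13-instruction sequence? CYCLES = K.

CYCLES = 8

0. sll.ALU @i0  | RAW r5
1. sll.ALU+st.MEM @i1+i2  | dual
2. bne.BR+or.ALU @i3+i4  | dual
3. beq.BR+and.ALU @i5+i6  | dual
4. ld.MEM @i7  | no-port MEM/MEM
5. ld.MEM @i8  | RAW r1
6. and.ALU+ld.MEM @i9+i10  | dual
7. mul.MUL+st.MEM @i11+i12  | dual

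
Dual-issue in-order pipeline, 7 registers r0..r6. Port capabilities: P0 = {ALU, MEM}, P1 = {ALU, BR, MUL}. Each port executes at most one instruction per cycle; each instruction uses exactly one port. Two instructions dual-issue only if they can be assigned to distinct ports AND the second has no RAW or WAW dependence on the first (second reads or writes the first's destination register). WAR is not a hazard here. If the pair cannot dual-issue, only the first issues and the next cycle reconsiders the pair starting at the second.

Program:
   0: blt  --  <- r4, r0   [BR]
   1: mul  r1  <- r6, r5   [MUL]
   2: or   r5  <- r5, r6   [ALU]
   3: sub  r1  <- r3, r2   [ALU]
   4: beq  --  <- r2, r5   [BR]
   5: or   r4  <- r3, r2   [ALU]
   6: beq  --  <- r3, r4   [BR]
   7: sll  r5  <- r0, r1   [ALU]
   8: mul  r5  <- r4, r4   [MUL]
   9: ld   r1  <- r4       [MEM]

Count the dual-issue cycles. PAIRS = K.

PAIRS = 4

0. blt.BR @i0  | no-port BR/MUL
1. mul.MUL/or.ALU @i1/i2  | dual
2. sub.ALU/beq.BR @i3/i4  | dual
3. or.ALU @i5  | RAW r4
4. beq.BR/sll.ALU @i6/i7  | dual
5. mul.MUL/ld.MEM @i8/i9  | dual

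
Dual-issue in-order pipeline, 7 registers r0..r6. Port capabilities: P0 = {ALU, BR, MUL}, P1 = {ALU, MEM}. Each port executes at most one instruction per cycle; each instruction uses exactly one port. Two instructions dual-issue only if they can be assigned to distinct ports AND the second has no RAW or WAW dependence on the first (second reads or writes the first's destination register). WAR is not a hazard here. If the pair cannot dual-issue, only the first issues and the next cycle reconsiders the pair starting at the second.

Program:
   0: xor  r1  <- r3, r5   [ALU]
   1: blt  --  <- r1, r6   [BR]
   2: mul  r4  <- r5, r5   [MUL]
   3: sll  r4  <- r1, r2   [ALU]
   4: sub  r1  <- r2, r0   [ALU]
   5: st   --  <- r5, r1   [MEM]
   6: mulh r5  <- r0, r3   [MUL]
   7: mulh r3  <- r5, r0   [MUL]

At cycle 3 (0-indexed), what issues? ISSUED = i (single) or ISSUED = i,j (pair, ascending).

ISSUED = 3,4

[0] i0  xor  -- RAW r1
[1] i1  blt  -- no-port BR/MUL
[2] i2  mul  -- WAW r4
[3] i3&i4  sll sub  -- 2-wide
[4] i5&i6  st mulh  -- 2-wide
[5] i7  mulh  -- tail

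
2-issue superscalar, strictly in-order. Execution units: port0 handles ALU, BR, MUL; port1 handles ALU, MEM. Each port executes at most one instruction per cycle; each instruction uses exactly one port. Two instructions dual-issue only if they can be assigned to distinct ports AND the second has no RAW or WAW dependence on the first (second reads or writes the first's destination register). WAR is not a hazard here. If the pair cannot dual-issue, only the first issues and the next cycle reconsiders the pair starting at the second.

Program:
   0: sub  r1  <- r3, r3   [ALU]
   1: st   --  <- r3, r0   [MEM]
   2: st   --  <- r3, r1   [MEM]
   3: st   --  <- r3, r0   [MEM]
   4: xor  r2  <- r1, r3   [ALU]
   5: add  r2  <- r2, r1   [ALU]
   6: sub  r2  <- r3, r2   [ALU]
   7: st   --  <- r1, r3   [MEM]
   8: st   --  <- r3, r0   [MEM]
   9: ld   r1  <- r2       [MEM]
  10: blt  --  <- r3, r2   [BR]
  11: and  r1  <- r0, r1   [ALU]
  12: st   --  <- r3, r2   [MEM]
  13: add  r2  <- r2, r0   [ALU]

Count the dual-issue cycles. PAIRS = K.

0. sub/st @i0,i1  | pair
1. st @i2  | no-port MEM/MEM
2. st/xor @i3,i4  | pair
3. add @i5  | RAW+WAW r2
4. sub/st @i6,i7  | pair
5. st @i8  | no-port MEM/MEM
6. ld/blt @i9,i10  | pair
7. and/st @i11,i12  | pair
8. add @i13  | tail

PAIRS = 5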